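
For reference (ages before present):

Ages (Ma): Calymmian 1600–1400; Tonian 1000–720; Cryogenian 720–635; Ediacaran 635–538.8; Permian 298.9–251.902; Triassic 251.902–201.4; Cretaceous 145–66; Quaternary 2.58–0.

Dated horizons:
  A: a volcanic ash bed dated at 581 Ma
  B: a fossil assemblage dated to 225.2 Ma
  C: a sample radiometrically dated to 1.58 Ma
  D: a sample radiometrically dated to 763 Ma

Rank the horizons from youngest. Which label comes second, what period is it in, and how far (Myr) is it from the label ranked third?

Sorted youngest-first by Ma: C (1.58), B (225.2), A (581), D (763).
The second youngest is B at 225.2 Ma, which lies in 251.902–201.4 Ma: the Triassic.
The third youngest is A at 581 Ma; separation = |225.2 − 581| = 355.8 Myr.

B, in the Triassic; 355.8 million years to A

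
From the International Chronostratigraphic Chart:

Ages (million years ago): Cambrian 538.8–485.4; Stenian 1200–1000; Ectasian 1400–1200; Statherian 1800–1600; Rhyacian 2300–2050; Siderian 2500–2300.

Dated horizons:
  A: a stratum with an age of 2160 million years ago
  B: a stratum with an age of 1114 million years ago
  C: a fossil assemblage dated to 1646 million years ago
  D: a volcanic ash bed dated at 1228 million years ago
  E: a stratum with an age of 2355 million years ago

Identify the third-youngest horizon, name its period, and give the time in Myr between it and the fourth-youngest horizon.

C, in the Statherian; 514 million years to A

Sorted youngest-first by Ma: B (1114), D (1228), C (1646), A (2160), E (2355).
The third youngest is C at 1646 Ma, which lies in 1800–1600 Ma: the Statherian.
The fourth youngest is A at 2160 Ma; separation = |1646 − 2160| = 514 Myr.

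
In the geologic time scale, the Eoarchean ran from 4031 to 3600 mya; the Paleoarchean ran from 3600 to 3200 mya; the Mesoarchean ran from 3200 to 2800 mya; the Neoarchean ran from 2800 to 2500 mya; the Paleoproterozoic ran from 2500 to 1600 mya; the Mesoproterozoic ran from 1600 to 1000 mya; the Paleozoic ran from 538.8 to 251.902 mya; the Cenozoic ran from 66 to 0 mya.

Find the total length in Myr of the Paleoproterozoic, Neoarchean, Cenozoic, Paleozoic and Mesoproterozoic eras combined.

2152.898 million years

Duration is start − end for each: (2500 − 1600) + (2800 − 2500) + (66 − 0) + (538.8 − 251.902) + (1600 − 1000).
That is 900 + 300 + 66 + 286.898 + 600, which totals 2152.898 million years.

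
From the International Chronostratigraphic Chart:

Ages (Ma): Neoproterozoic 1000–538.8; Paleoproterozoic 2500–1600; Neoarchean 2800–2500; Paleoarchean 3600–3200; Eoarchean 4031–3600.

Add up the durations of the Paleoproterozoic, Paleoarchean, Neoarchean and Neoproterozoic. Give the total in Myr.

Duration is start − end for each: (2500 − 1600) + (3600 − 3200) + (2800 − 2500) + (1000 − 538.8).
That is 900 + 400 + 300 + 461.2, which totals 2061.2 million years.

2061.2 million years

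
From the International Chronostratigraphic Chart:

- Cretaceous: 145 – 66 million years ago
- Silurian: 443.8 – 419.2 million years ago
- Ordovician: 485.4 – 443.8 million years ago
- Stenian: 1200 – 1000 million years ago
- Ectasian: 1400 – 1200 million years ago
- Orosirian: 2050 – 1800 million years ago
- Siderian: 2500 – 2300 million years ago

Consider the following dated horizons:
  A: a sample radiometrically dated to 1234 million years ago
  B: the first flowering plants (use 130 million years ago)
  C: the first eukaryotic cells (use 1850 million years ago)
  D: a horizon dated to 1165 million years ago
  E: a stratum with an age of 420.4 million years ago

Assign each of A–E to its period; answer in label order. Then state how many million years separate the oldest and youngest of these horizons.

A — Ectasian; B — Cretaceous; C — Orosirian; D — Stenian; E — Silurian; span 1720 million years

A: 1234 Ma lies in 1400–1200 Ma, so Ectasian.
B: 130 Ma lies in 145–66 Ma, so Cretaceous.
C: 1850 Ma lies in 2050–1800 Ma, so Orosirian.
D: 1165 Ma lies in 1200–1000 Ma, so Stenian.
E: 420.4 Ma lies in 443.8–419.2 Ma, so Silurian.
Oldest = 1850 Ma, youngest = 130 Ma → span 1720 Myr.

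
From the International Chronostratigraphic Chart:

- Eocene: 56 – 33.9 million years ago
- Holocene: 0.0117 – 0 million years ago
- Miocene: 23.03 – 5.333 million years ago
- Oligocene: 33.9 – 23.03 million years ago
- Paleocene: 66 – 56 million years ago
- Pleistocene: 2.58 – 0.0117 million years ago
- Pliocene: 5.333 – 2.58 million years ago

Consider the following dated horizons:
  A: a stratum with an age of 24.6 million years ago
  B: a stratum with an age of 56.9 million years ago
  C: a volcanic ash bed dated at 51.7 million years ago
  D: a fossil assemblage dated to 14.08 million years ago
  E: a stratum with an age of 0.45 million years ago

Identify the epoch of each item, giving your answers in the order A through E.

A: 24.6 Ma lies in 33.9–23.03 Ma, so Oligocene.
B: 56.9 Ma lies in 66–56 Ma, so Paleocene.
C: 51.7 Ma lies in 56–33.9 Ma, so Eocene.
D: 14.08 Ma lies in 23.03–5.333 Ma, so Miocene.
E: 0.45 Ma lies in 2.58–0.0117 Ma, so Pleistocene.

A — Oligocene; B — Paleocene; C — Eocene; D — Miocene; E — Pleistocene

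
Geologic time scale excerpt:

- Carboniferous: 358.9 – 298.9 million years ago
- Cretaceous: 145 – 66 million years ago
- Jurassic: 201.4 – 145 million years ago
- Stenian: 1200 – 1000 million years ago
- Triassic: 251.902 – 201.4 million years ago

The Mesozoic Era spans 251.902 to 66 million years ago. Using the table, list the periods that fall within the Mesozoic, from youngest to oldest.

Cretaceous, Jurassic, Triassic

Periods with both bounds inside 251.902–66 Ma: Cretaceous (145–66), Jurassic (201.4–145), Triassic (251.902–201.4).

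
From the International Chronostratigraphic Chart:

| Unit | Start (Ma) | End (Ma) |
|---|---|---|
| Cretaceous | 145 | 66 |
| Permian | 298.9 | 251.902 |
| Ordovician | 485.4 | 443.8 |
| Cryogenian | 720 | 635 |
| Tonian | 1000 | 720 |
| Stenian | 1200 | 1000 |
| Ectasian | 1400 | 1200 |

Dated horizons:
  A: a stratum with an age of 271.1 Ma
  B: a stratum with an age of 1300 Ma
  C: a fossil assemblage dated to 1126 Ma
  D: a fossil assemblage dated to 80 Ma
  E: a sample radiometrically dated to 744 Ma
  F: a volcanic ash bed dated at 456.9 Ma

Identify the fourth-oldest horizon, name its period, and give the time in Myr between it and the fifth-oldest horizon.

Sorted oldest-first by Ma: B (1300), C (1126), E (744), F (456.9), A (271.1), D (80).
The fourth oldest is F at 456.9 Ma, which lies in 485.4–443.8 Ma: the Ordovician.
The fifth oldest is A at 271.1 Ma; separation = |456.9 − 271.1| = 185.8 Myr.

F, in the Ordovician; 185.8 million years to A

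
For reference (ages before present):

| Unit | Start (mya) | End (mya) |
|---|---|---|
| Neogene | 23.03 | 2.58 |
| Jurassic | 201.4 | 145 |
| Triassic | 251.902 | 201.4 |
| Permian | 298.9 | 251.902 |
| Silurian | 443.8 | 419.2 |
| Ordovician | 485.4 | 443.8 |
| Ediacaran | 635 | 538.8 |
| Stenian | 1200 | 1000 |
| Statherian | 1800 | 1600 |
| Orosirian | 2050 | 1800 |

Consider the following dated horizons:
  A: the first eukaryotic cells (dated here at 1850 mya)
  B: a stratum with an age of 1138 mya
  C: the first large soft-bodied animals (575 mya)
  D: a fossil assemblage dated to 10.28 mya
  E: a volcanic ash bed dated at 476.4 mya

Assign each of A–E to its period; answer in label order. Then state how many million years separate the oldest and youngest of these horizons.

A — Orosirian; B — Stenian; C — Ediacaran; D — Neogene; E — Ordovician; span 1839.72 million years

A: 1850 Ma lies in 2050–1800 Ma, so Orosirian.
B: 1138 Ma lies in 1200–1000 Ma, so Stenian.
C: 575 Ma lies in 635–538.8 Ma, so Ediacaran.
D: 10.28 Ma lies in 23.03–2.58 Ma, so Neogene.
E: 476.4 Ma lies in 485.4–443.8 Ma, so Ordovician.
Oldest = 1850 Ma, youngest = 10.28 Ma → span 1839.72 Myr.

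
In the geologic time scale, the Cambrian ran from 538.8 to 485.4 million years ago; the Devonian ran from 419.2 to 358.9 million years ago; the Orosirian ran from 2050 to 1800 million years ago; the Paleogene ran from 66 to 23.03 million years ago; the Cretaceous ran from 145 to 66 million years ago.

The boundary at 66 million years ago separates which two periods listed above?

The Cretaceous ends at 66 million years ago and the Paleogene begins at 66 million years ago, so they share that boundary.

Cretaceous and Paleogene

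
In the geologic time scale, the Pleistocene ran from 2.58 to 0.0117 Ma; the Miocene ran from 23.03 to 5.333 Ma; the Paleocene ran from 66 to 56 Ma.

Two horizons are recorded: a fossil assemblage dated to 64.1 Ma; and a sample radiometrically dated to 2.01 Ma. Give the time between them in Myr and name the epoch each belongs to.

Elapsed time: 64.1 − 2.01 = 62.09 Myr.
64.1 Ma lies within 66–56 Ma: Paleocene.
2.01 Ma lies within 2.58–0.0117 Ma: Pleistocene.

62.09 million years apart; the first in the Paleocene, the second in the Pleistocene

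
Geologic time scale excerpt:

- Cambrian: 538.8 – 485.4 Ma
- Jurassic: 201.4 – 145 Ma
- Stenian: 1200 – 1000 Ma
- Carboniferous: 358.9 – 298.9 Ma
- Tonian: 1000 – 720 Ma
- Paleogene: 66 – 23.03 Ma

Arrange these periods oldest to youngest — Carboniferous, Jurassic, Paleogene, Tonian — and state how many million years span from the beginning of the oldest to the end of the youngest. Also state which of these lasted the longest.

From the excerpt: Carboniferous 358.9–298.9; Jurassic 201.4–145; Paleogene 66–23.03; Tonian 1000–720 (Ma).
Larger Ma is earlier, so the oldest is Tonian and the youngest is Paleogene; oldest to youngest: Tonian, Carboniferous, Jurassic, Paleogene.
Oldest start 1000 minus youngest end 23.03 gives 976.97 Myr overall.
Individual lengths (start − end): Jurassic 56.4; Tonian 280; Carboniferous 60; Paleogene 42.97. The largest is Tonian at 280 Myr.

Tonian → Carboniferous → Jurassic → Paleogene; total span 976.97 Myr; longest is Tonian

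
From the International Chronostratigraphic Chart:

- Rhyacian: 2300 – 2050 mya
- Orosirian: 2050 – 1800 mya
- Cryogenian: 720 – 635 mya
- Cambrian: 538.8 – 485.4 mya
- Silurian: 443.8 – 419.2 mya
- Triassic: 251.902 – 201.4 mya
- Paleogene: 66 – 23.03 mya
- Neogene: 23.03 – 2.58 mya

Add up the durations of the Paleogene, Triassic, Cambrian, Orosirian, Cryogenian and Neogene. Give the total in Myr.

Duration is start − end for each: (66 − 23.03) + (251.902 − 201.4) + (538.8 − 485.4) + (2050 − 1800) + (720 − 635) + (23.03 − 2.58).
That is 42.97 + 50.502 + 53.4 + 250 + 85 + 20.45, which totals 502.322 million years.

502.322 million years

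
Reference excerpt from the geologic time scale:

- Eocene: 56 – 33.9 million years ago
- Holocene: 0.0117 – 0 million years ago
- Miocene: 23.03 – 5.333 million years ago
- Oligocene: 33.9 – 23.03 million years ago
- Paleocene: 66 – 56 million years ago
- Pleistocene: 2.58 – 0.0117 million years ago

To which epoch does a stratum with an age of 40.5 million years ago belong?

Eocene

40.5 Ma lies between 56 and 33.9 Ma, so it falls in the Eocene.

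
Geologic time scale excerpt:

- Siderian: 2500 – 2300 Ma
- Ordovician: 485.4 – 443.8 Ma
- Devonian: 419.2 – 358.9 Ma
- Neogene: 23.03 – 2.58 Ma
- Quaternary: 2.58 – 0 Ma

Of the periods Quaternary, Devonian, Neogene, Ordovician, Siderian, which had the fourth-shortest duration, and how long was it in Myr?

Durations: Quaternary 2.58; Devonian 60.3; Neogene 20.45; Ordovician 41.6; Siderian 200 Myr.
Sorted shortest-first: Quaternary (2.58), Neogene (20.45), Ordovician (41.6), Devonian (60.3), Siderian (200).
The fourth shortest is Devonian at 60.3 Myr.

Devonian, 60.3 million years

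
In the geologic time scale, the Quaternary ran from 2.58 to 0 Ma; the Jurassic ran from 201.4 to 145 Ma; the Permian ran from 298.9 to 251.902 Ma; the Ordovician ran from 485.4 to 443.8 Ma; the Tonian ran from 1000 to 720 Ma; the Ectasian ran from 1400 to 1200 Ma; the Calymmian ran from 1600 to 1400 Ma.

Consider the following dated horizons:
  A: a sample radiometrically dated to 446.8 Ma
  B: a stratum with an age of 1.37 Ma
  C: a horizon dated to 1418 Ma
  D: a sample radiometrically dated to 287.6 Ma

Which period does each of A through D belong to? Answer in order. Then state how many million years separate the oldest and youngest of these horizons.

A: 446.8 Ma lies in 485.4–443.8 Ma, so Ordovician.
B: 1.37 Ma lies in 2.58–0 Ma, so Quaternary.
C: 1418 Ma lies in 1600–1400 Ma, so Calymmian.
D: 287.6 Ma lies in 298.9–251.902 Ma, so Permian.
Oldest = 1418 Ma, youngest = 1.37 Ma → span 1416.63 Myr.

A — Ordovician; B — Quaternary; C — Calymmian; D — Permian; span 1416.63 million years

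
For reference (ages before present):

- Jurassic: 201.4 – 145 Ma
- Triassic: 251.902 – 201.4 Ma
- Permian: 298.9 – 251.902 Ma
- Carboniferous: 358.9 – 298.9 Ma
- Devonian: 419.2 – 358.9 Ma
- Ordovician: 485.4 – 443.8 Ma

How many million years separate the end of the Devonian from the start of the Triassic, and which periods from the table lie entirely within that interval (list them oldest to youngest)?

The Devonian closes at 358.9 Ma and the Triassic opens at 251.902 Ma, so the interval is 358.9 − 251.902 = 106.998 Myr.
A period fits inside if it starts at or after 358.9 Ma and ends at or before 251.902 Ma; oldest first that gives Carboniferous, Permian.

106.998 million years; Carboniferous, Permian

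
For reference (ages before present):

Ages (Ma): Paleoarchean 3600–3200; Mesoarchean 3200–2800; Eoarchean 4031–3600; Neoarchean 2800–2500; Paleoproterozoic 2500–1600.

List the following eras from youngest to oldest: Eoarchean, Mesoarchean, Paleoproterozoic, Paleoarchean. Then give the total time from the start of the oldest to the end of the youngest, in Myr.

Start ages (Ma): Eoarchean 4031, Paleoarchean 3600, Mesoarchean 3200, Paleoproterozoic 2500.
Ordered youngest to oldest: Paleoproterozoic, Mesoarchean, Paleoarchean, Eoarchean.
Span = 4031 − 1600 = 2431 Myr.

Paleoproterozoic, Mesoarchean, Paleoarchean, Eoarchean; total span 2431 Myr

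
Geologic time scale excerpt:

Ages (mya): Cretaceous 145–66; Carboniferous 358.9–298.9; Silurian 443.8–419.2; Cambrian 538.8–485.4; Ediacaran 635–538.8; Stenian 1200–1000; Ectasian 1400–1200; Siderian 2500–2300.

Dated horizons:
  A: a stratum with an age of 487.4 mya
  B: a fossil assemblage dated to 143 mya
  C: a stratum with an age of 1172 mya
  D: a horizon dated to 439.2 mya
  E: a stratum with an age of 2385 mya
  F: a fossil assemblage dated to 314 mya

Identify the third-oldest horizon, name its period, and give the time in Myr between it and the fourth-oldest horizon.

Larger Ma means older, so oldest first: E 2385 > C 1172 > A 487.4 > D 439.2 > F 314 > B 143.
Counting 3 along gives A (487.4 Ma); the excerpt puts that inside the Cambrian, 538.8–485.4 Ma.
Next in line is D (439.2 Ma), and 487.4 − 439.2 = 48.2 Myr.

A, in the Cambrian; 48.2 million years to D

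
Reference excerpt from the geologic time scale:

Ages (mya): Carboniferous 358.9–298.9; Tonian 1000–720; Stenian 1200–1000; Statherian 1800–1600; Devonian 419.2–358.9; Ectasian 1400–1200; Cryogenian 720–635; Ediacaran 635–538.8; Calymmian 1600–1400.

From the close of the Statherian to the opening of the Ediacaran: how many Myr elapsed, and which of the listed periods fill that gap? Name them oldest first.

965 million years; Calymmian, Ectasian, Stenian, Tonian, Cryogenian

End of Statherian = 1600 Ma; start of Ediacaran = 635 Ma.
Gap = 1600 − 635 = 965 Myr.
Periods wholly inside 1600–635 Ma: Calymmian (1600–1400), Ectasian (1400–1200), Stenian (1200–1000), Tonian (1000–720), Cryogenian (720–635).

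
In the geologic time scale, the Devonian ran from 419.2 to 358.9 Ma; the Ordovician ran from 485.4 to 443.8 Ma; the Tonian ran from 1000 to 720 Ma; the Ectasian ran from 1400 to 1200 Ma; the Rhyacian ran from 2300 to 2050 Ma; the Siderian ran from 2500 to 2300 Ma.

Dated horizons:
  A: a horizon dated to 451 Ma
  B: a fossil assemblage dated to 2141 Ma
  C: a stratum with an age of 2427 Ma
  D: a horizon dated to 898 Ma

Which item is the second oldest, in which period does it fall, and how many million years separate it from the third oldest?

B, in the Rhyacian; 1243 million years to D

Larger Ma means older, so oldest first: C 2427 > B 2141 > D 898 > A 451.
Counting 2 along gives B (2141 Ma); the excerpt puts that inside the Rhyacian, 2300–2050 Ma.
Next in line is D (898 Ma), and 2141 − 898 = 1243 Myr.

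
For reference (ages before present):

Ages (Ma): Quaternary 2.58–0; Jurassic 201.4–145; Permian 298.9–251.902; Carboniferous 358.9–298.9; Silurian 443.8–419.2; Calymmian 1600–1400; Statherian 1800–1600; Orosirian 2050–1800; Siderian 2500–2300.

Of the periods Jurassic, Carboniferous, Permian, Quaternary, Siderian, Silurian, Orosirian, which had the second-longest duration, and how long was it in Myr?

Siderian, 200 million years

Start − end for each: Jurassic 201.4 − 145 = 56.4; Carboniferous 358.9 − 298.9 = 60; Permian 298.9 − 251.902 = 46.998; Quaternary 2.58 − 0 = 2.58; Siderian 2500 − 2300 = 200; Silurian 443.8 − 419.2 = 24.6; Orosirian 2050 − 1800 = 250.
Ranking these from longest: Orosirian > Siderian > Carboniferous > Jurassic > Permian > Silurian > Quaternary.
Position 2 in that ranking is Siderian, which lasted 200 Myr.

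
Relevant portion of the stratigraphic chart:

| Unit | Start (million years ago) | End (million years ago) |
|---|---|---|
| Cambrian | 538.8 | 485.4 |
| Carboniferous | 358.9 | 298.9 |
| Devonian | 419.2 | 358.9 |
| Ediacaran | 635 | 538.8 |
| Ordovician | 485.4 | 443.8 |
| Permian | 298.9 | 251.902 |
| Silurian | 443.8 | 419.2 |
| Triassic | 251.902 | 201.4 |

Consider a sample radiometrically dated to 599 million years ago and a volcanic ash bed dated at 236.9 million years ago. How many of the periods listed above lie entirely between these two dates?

6

599 Ma sits inside the Ediacaran (635–538.8) and 236.9 Ma inside the Triassic (251.902–201.4); neither of those is wholly between the two dates.
The listed periods lying completely between them are Cambrian, Ordovician, Silurian, Devonian, Carboniferous, Permian — 6 in all.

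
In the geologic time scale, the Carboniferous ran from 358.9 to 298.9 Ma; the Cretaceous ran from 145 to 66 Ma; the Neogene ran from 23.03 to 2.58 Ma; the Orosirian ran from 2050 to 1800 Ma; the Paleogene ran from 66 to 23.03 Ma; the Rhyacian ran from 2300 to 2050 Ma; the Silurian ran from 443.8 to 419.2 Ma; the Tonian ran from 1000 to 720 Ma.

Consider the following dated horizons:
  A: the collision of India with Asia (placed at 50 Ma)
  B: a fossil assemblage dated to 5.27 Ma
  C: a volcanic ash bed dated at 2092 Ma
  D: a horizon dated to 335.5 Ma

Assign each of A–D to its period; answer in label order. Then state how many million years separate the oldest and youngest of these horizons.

A — Paleogene; B — Neogene; C — Rhyacian; D — Carboniferous; span 2086.73 million years

A: 50 Ma lies in 66–23.03 Ma, so Paleogene.
B: 5.27 Ma lies in 23.03–2.58 Ma, so Neogene.
C: 2092 Ma lies in 2300–2050 Ma, so Rhyacian.
D: 335.5 Ma lies in 358.9–298.9 Ma, so Carboniferous.
Oldest = 2092 Ma, youngest = 5.27 Ma → span 2086.73 Myr.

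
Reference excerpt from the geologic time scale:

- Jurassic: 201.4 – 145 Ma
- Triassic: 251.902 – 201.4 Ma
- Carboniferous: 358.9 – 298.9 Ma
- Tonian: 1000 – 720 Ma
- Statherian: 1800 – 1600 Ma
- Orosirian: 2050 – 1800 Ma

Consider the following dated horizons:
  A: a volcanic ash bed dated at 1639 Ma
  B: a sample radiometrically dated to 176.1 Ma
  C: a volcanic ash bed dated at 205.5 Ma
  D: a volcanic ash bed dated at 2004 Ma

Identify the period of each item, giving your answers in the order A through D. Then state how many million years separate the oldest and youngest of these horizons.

A — Statherian; B — Jurassic; C — Triassic; D — Orosirian; span 1827.9 million years

A: 1639 Ma lies in 1800–1600 Ma, so Statherian.
B: 176.1 Ma lies in 201.4–145 Ma, so Jurassic.
C: 205.5 Ma lies in 251.902–201.4 Ma, so Triassic.
D: 2004 Ma lies in 2050–1800 Ma, so Orosirian.
Oldest = 2004 Ma, youngest = 176.1 Ma → span 1827.9 Myr.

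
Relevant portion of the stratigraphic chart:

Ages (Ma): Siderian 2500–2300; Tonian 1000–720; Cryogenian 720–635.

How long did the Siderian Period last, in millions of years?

200 million years

2500 − 2300 = 200 million years.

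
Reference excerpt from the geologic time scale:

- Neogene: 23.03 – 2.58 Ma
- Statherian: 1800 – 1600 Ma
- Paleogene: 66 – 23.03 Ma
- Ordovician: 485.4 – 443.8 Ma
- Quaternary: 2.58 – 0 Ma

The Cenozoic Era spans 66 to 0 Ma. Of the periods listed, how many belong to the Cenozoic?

Periods inside 66–0 Ma: Paleogene, Neogene, Quaternary — 3 in total.

3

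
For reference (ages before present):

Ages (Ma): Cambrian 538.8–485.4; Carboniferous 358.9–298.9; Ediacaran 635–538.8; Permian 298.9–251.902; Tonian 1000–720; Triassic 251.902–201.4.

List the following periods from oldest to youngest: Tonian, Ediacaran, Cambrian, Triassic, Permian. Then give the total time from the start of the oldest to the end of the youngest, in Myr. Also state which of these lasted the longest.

Tonian, Ediacaran, Cambrian, Permian, Triassic; total span 798.6 Myr; longest is Tonian

Start ages (Ma): Tonian 1000, Ediacaran 635, Cambrian 538.8, Permian 298.9, Triassic 251.902.
Ordered oldest to youngest: Tonian, Ediacaran, Cambrian, Permian, Triassic.
Span = 1000 − 201.4 = 798.6 Myr.
Durations: Ediacaran 96.2, Cambrian 53.4, Tonian 280, Triassic 50.502, Permian 46.998 → longest is Tonian (280 Myr).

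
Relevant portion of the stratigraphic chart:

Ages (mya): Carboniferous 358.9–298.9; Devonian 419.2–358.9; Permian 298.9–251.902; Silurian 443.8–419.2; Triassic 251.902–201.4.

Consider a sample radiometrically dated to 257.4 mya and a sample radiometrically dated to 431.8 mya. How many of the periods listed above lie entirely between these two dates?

The older date is 431.8 Ma and the younger is 257.4 Ma.
Periods with start < 431.8 and end > 257.4 Ma: Devonian (419.2–358.9), Carboniferous (358.9–298.9).
That is 2 complete periods.

2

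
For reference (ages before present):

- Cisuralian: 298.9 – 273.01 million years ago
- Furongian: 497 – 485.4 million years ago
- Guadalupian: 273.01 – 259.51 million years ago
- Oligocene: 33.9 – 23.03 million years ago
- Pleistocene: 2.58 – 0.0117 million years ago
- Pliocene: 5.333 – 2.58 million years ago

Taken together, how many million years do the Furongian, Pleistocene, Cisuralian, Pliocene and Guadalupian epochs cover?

56.3113 million years

Duration is start − end for each: (497 − 485.4) + (2.58 − 0.0117) + (298.9 − 273.01) + (5.333 − 2.58) + (273.01 − 259.51).
That is 11.6 + 2.5683 + 25.89 + 2.753 + 13.5, which totals 56.3113 million years.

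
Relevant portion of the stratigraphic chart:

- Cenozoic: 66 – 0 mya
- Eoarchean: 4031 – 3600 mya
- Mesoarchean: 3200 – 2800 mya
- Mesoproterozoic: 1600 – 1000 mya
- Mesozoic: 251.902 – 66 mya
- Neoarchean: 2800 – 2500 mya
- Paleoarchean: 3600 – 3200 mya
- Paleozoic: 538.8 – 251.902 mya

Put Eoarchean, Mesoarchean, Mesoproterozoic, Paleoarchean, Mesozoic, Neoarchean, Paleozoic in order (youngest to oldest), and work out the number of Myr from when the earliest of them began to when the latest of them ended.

From the excerpt: Eoarchean 4031–3600; Mesoarchean 3200–2800; Mesoproterozoic 1600–1000; Paleoarchean 3600–3200; Mesozoic 251.902–66; Neoarchean 2800–2500; Paleozoic 538.8–251.902 (Ma).
Larger Ma is earlier, so the oldest is Eoarchean and the youngest is Mesozoic; youngest to oldest: Mesozoic, Paleozoic, Mesoproterozoic, Neoarchean, Mesoarchean, Paleoarchean, Eoarchean.
Oldest start 4031 minus youngest end 66 gives 3965 Myr overall.

Mesozoic → Paleozoic → Mesoproterozoic → Neoarchean → Mesoarchean → Paleoarchean → Eoarchean; total span 3965 Myr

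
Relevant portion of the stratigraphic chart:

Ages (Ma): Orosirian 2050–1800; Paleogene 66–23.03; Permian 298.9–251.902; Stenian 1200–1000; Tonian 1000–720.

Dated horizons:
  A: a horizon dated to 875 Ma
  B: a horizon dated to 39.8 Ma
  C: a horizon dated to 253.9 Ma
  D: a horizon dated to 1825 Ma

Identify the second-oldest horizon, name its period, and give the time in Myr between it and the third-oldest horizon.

Sorted oldest-first by Ma: D (1825), A (875), C (253.9), B (39.8).
The second oldest is A at 875 Ma, which lies in 1000–720 Ma: the Tonian.
The third oldest is C at 253.9 Ma; separation = |875 − 253.9| = 621.1 Myr.

A, in the Tonian; 621.1 million years to C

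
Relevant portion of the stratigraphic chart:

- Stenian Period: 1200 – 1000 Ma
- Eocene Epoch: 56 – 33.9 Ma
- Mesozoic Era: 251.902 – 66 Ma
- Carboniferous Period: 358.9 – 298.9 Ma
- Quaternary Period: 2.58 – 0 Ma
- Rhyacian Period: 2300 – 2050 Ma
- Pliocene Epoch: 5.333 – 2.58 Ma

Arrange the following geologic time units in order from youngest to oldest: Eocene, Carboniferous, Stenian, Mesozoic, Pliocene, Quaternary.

Quaternary → Pliocene → Eocene → Mesozoic → Carboniferous → Stenian

Read off each span (Ma): Eocene 56–33.9; Carboniferous 358.9–298.9; Stenian 1200–1000; Mesozoic 251.902–66; Pliocene 5.333–2.58; Quaternary 2.58–0.
Larger Ma is older, so oldest→youngest is Stenian, Carboniferous, Mesozoic, Eocene, Pliocene, Quaternary; reverse it for youngest→oldest.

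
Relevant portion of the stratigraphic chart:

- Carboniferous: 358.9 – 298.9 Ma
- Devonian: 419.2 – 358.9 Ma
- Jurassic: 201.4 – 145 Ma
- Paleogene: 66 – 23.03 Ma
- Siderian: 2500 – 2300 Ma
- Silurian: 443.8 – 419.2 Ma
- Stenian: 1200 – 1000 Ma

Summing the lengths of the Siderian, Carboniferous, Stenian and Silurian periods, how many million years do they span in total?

Each duration: Siderian = 200; Carboniferous = 60; Stenian = 200; Silurian = 24.6.
Sum: 200 + 60 + 200 + 24.6 = 484.6 Myr.

484.6 million years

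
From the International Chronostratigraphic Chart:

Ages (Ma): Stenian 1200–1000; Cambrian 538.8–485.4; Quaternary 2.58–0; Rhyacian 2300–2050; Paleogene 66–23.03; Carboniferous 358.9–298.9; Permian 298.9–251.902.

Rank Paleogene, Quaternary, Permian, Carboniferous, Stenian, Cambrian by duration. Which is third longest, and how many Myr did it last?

Cambrian, 53.4 million years

Start − end for each: Paleogene 66 − 23.03 = 42.97; Quaternary 2.58 − 0 = 2.58; Permian 298.9 − 251.902 = 46.998; Carboniferous 358.9 − 298.9 = 60; Stenian 1200 − 1000 = 200; Cambrian 538.8 − 485.4 = 53.4.
Ranking these from longest: Stenian > Carboniferous > Cambrian > Permian > Paleogene > Quaternary.
Position 3 in that ranking is Cambrian, which lasted 53.4 Myr.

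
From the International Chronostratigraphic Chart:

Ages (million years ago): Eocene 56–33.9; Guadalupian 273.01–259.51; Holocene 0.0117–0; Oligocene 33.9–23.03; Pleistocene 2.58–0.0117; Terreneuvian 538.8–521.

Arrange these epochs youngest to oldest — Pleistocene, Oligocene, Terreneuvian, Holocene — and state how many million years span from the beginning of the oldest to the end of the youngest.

Holocene → Pleistocene → Oligocene → Terreneuvian; total span 538.8 Myr

From the excerpt: Pleistocene 2.58–0.0117; Oligocene 33.9–23.03; Terreneuvian 538.8–521; Holocene 0.0117–0 (Ma).
Larger Ma is earlier, so the oldest is Terreneuvian and the youngest is Holocene; youngest to oldest: Holocene, Pleistocene, Oligocene, Terreneuvian.
Oldest start 538.8 minus youngest end 0 gives 538.8 Myr overall.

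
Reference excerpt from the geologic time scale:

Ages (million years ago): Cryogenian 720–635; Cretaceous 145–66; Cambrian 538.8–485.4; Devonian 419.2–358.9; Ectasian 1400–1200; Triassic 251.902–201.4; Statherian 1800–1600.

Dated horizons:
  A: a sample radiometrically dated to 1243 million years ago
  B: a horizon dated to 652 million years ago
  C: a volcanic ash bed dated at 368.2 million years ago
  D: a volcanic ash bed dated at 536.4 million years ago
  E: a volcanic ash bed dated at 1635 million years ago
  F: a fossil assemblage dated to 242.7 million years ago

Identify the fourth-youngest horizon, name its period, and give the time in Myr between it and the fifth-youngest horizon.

Smaller Ma means younger, so youngest first: F 242.7 < C 368.2 < D 536.4 < B 652 < A 1243 < E 1635.
Counting 4 along gives B (652 Ma); the excerpt puts that inside the Cryogenian, 720–635 Ma.
Next in line is A (1243 Ma), and 1243 − 652 = 591 Myr.

B, in the Cryogenian; 591 million years to A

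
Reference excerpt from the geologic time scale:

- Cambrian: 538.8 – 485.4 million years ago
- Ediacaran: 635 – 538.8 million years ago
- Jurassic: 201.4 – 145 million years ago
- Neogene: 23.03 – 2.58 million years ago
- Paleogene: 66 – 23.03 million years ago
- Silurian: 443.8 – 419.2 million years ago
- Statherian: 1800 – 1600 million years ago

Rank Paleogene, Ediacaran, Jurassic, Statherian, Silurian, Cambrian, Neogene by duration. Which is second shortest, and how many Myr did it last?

Durations: Paleogene 42.97; Ediacaran 96.2; Jurassic 56.4; Statherian 200; Silurian 24.6; Cambrian 53.4; Neogene 20.45 Myr.
Sorted shortest-first: Neogene (20.45), Silurian (24.6), Paleogene (42.97), Cambrian (53.4), Jurassic (56.4), Ediacaran (96.2), Statherian (200).
The second shortest is Silurian at 24.6 Myr.

Silurian, 24.6 million years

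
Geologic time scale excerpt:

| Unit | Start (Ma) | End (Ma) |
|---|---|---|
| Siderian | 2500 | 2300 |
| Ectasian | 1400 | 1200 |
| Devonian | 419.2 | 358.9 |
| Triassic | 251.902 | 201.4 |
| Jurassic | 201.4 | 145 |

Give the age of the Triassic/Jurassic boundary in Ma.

201.4 Ma

The Triassic ends and the Jurassic begins at 201.4 Ma.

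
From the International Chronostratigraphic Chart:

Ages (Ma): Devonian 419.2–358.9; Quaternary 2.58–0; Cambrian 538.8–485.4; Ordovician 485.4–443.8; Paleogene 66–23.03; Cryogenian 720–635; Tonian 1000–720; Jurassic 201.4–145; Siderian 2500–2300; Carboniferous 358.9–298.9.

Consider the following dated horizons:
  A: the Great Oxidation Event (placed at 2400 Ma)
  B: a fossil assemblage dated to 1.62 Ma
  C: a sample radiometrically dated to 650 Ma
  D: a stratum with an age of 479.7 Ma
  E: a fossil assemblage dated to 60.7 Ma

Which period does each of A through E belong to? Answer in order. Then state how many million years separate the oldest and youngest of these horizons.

A: 2400 Ma lies in 2500–2300 Ma, so Siderian.
B: 1.62 Ma lies in 2.58–0 Ma, so Quaternary.
C: 650 Ma lies in 720–635 Ma, so Cryogenian.
D: 479.7 Ma lies in 485.4–443.8 Ma, so Ordovician.
E: 60.7 Ma lies in 66–23.03 Ma, so Paleogene.
Oldest = 2400 Ma, youngest = 1.62 Ma → span 2398.38 Myr.

A — Siderian; B — Quaternary; C — Cryogenian; D — Ordovician; E — Paleogene; span 2398.38 million years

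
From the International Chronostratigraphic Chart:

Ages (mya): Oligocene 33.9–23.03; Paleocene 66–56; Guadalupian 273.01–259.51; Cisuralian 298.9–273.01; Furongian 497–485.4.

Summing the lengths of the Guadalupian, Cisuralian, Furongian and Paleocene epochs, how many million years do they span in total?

Duration is start − end for each: (273.01 − 259.51) + (298.9 − 273.01) + (497 − 485.4) + (66 − 56).
That is 13.5 + 25.89 + 11.6 + 10, which totals 60.99 million years.

60.99 million years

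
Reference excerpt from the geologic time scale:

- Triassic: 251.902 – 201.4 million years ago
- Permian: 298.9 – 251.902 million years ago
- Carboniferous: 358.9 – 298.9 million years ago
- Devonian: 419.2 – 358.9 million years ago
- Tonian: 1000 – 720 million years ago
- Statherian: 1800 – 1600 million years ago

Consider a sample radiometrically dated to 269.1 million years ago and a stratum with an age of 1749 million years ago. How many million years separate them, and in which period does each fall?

1479.9 million years apart; the first in the Permian, the second in the Statherian

Elapsed time: 1749 − 269.1 = 1479.9 Myr.
269.1 Ma lies within 298.9–251.902 Ma: Permian.
1749 Ma lies within 1800–1600 Ma: Statherian.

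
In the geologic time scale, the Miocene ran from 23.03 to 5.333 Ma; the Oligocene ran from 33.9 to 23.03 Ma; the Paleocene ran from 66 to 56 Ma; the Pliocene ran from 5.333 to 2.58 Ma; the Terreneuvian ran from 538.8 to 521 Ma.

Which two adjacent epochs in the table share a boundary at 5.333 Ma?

The Miocene ends at 5.333 Ma and the Pliocene begins at 5.333 Ma, so they share that boundary.

Miocene and Pliocene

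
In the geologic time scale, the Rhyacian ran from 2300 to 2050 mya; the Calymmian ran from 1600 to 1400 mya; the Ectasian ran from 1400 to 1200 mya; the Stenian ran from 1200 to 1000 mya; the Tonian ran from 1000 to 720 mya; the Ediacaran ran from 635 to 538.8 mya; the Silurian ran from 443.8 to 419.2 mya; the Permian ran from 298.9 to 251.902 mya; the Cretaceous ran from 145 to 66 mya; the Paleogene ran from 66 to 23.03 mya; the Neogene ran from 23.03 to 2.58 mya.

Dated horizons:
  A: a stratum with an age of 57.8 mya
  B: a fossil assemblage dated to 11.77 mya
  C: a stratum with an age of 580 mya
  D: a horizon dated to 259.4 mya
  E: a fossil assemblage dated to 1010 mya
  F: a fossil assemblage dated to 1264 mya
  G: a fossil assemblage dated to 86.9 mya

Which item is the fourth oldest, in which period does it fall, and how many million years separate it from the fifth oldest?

D, in the Permian; 172.5 million years to G

Larger Ma means older, so oldest first: F 1264 > E 1010 > C 580 > D 259.4 > G 86.9 > A 57.8 > B 11.77.
Counting 4 along gives D (259.4 Ma); the excerpt puts that inside the Permian, 298.9–251.902 Ma.
Next in line is G (86.9 Ma), and 259.4 − 86.9 = 172.5 Myr.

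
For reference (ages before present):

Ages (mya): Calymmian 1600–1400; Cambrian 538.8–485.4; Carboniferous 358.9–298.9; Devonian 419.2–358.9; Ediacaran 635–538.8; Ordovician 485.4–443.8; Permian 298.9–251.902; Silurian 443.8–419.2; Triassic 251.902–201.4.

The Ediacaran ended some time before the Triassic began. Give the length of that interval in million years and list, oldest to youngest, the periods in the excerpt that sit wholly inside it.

The Ediacaran closes at 538.8 Ma and the Triassic opens at 251.902 Ma, so the interval is 538.8 − 251.902 = 286.898 Myr.
A period fits inside if it starts at or after 538.8 Ma and ends at or before 251.902 Ma; oldest first that gives Cambrian, Ordovician, Silurian, Devonian, Carboniferous, Permian.

286.898 million years; Cambrian, Ordovician, Silurian, Devonian, Carboniferous, Permian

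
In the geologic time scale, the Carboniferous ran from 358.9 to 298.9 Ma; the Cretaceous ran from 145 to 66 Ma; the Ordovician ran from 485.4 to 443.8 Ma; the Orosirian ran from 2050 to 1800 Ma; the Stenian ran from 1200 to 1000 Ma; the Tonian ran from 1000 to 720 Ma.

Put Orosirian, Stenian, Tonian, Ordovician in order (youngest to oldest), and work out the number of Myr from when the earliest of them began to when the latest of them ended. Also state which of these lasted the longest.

From the excerpt: Orosirian 2050–1800; Stenian 1200–1000; Tonian 1000–720; Ordovician 485.4–443.8 (Ma).
Larger Ma is earlier, so the oldest is Orosirian and the youngest is Ordovician; youngest to oldest: Ordovician, Tonian, Stenian, Orosirian.
Oldest start 2050 minus youngest end 443.8 gives 1606.2 Myr overall.
Individual lengths (start − end): Stenian 200; Tonian 280; Orosirian 250; Ordovician 41.6. The largest is Tonian at 280 Myr.

Ordovician, Tonian, Stenian, Orosirian; total span 1606.2 Myr; longest is Tonian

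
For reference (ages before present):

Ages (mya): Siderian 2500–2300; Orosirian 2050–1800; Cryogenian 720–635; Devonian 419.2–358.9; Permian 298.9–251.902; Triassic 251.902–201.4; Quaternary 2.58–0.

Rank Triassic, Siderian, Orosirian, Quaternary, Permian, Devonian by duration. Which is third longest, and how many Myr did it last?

Durations: Triassic 50.502; Siderian 200; Orosirian 250; Quaternary 2.58; Permian 46.998; Devonian 60.3 Myr.
Sorted longest-first: Orosirian (250), Siderian (200), Devonian (60.3), Triassic (50.502), Permian (46.998), Quaternary (2.58).
The third longest is Devonian at 60.3 Myr.

Devonian, 60.3 million years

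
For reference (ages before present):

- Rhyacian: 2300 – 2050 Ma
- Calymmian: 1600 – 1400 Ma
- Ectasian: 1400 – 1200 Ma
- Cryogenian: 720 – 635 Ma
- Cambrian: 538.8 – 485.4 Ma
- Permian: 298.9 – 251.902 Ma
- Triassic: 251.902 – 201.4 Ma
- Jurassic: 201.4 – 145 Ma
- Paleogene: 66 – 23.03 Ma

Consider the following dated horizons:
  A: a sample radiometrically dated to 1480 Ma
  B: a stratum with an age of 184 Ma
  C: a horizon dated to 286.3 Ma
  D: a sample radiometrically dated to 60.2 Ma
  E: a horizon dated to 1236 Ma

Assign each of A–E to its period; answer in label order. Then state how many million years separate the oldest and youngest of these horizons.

Match each age against the start–end ranges in the excerpt: A = 1480 Ma → Calymmian (1600–1400); B = 184 Ma → Jurassic (201.4–145); C = 286.3 Ma → Permian (298.9–251.902); D = 60.2 Ma → Paleogene (66–23.03); E = 1236 Ma → Ectasian (1400–1200).
The largest age is 1480 Ma and the smallest is 60.2 Ma; their difference is 1419.8 Myr.

A — Calymmian; B — Jurassic; C — Permian; D — Paleogene; E — Ectasian; span 1419.8 million years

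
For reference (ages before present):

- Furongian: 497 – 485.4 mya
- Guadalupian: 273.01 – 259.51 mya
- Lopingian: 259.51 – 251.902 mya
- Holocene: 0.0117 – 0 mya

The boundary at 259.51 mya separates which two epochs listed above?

Guadalupian and Lopingian

The Guadalupian ends at 259.51 mya and the Lopingian begins at 259.51 mya, so they share that boundary.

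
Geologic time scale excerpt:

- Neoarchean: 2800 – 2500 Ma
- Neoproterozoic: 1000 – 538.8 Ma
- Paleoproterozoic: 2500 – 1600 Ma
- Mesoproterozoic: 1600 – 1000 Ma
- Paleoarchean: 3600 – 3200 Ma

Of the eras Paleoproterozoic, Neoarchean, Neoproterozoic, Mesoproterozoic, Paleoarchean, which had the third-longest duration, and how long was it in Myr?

Start − end for each: Paleoproterozoic 2500 − 1600 = 900; Neoarchean 2800 − 2500 = 300; Neoproterozoic 1000 − 538.8 = 461.2; Mesoproterozoic 1600 − 1000 = 600; Paleoarchean 3600 − 3200 = 400.
Ranking these from longest: Paleoproterozoic > Mesoproterozoic > Neoproterozoic > Paleoarchean > Neoarchean.
Position 3 in that ranking is Neoproterozoic, which lasted 461.2 Myr.

Neoproterozoic, 461.2 million years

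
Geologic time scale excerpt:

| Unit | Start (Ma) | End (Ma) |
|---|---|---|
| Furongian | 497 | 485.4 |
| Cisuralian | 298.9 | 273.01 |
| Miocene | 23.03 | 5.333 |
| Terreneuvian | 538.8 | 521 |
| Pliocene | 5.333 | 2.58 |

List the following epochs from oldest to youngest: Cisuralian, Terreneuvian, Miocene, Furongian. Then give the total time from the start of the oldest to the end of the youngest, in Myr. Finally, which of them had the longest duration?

Start ages (Ma): Terreneuvian 538.8, Furongian 497, Cisuralian 298.9, Miocene 23.03.
Ordered oldest to youngest: Terreneuvian, Furongian, Cisuralian, Miocene.
Span = 538.8 − 5.333 = 533.467 Myr.
Durations: Miocene 17.697, Terreneuvian 17.8, Furongian 11.6, Cisuralian 25.89 → longest is Cisuralian (25.89 Myr).

Terreneuvian → Furongian → Cisuralian → Miocene; total span 533.467 Myr; longest is Cisuralian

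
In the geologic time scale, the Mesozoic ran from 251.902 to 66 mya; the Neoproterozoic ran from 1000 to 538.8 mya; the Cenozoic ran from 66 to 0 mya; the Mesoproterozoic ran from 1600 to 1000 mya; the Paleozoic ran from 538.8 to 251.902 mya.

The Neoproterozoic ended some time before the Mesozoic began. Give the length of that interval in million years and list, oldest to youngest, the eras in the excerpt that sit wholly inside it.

286.898 million years; Paleozoic

The Neoproterozoic closes at 538.8 Ma and the Mesozoic opens at 251.902 Ma, so the interval is 538.8 − 251.902 = 286.898 Myr.
An era fits inside if it starts at or after 538.8 Ma and ends at or before 251.902 Ma; oldest first that gives Paleozoic.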